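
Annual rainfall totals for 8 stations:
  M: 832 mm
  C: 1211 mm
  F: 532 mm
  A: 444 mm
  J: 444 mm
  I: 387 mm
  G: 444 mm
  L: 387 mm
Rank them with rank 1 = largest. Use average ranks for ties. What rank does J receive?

5

Sorted (descending): 1211, 832, 532, 444, 444, 444, 387, 387
The 3 values of 444 occupy positions 4–6 → average rank 5.
The 2 values of 387 occupy positions 7–8 → average rank (7+8)/2 = 7.5.
J has value 444 mm → rank 5.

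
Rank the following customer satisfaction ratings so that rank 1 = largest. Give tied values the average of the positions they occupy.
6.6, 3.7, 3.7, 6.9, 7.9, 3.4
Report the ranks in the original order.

3, 4.5, 4.5, 2, 1, 6

Sorted (descending): 7.9, 6.9, 6.6, 3.7, 3.7, 3.4
The 2 values of 3.7 occupy positions 4–5 → average rank (4+5)/2 = 4.5.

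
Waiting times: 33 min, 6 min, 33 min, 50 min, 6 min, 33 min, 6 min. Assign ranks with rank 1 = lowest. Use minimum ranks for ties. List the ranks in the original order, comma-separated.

4, 1, 4, 7, 1, 4, 1

Sorted (ascending): 6, 6, 6, 33, 33, 33, 50
The 3 values of 6 occupy positions 1–3 → each gets rank 1.
The 3 values of 33 occupy positions 4–6 → each gets rank 4.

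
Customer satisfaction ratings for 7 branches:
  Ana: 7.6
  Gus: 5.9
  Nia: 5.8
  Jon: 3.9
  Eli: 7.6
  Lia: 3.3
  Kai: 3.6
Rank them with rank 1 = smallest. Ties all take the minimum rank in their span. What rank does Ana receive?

6

Sorted (ascending): 3.3, 3.6, 3.9, 5.8, 5.9, 7.6, 7.6
The 2 values of 7.6 occupy positions 6–7 → each gets rank 6.
Ana has value 7.6 → rank 6.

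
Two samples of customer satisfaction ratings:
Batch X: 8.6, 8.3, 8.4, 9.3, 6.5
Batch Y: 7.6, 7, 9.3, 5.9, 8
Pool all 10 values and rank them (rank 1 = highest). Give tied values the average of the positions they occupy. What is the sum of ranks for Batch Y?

Sorted (descending): 9.3, 9.3, 8.6, 8.4, 8.3, 8, 7.6, 7, 6.5, 5.9
The 2 values of 9.3 occupy positions 1–2 → average rank (1+2)/2 = 1.5.
Batch Y values → pooled ranks: 7.6→7, 7→8, 9.3→1.5, 5.9→10, 8→6
Rank sum = 7 + 8 + 1.5 + 10 + 6 = 32.5

32.5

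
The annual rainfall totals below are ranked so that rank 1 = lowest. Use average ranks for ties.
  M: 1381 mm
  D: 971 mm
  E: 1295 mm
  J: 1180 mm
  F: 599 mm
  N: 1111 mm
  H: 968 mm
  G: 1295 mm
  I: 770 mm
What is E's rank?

7.5

Sorted (ascending): 599, 770, 968, 971, 1111, 1180, 1295, 1295, 1381
The 2 values of 1295 occupy positions 7–8 → average rank (7+8)/2 = 7.5.
E has value 1295 mm → rank 7.5.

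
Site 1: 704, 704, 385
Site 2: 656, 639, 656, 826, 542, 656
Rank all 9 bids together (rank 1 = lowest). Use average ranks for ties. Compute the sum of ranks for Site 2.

29

Sorted (ascending): 385, 542, 639, 656, 656, 656, 704, 704, 826
The 3 values of 656 occupy positions 4–6 → average rank 5.
The 2 values of 704 occupy positions 7–8 → average rank (7+8)/2 = 7.5.
Site 2 values → pooled ranks: 656→5, 639→3, 656→5, 826→9, 542→2, 656→5
Rank sum = 5 + 3 + 5 + 9 + 2 + 5 = 29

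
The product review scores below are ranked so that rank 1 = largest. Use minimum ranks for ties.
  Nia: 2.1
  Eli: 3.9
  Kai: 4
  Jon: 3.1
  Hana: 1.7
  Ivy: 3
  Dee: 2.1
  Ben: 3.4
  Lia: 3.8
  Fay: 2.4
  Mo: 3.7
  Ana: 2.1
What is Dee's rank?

9

Sorted (descending): 4, 3.9, 3.8, 3.7, 3.4, 3.1, 3, 2.4, 2.1, 2.1, 2.1, 1.7
The 3 values of 2.1 occupy positions 9–11 → each gets rank 9.
Dee has value 2.1 → rank 9.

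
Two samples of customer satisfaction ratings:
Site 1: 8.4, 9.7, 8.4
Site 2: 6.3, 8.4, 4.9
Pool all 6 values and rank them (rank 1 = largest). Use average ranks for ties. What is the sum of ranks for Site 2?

14

Sorted (descending): 9.7, 8.4, 8.4, 8.4, 6.3, 4.9
The 3 values of 8.4 occupy positions 2–4 → average rank 3.
Site 2 values → pooled ranks: 6.3→5, 8.4→3, 4.9→6
Rank sum = 5 + 3 + 6 = 14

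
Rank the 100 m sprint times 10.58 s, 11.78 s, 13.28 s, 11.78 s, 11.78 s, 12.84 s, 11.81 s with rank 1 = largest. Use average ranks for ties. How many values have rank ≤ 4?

3

Sorted (descending): 13.28, 12.84, 11.81, 11.78, 11.78, 11.78, 10.58
The 3 values of 11.78 occupy positions 4–6 → average rank 5.
Ranks ≤ 4: {1, 2, 3} → 3 values.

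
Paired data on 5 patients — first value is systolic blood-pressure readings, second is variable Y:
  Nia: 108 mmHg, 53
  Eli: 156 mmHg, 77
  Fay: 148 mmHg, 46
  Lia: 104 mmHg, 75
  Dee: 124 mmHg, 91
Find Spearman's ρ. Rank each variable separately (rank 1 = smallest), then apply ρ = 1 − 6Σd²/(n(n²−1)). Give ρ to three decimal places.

Ranks of variable 1: 2, 5, 4, 1, 3
Ranks of variable 2: 2, 4, 1, 3, 5
d = r₁ − r₂: 0, 1, 3, -2, -2
d²: 0, 1, 9, 4, 4; Σd² = 18
ρ = 1 − 6·18/(5·24) = 1 − 108/120 = 0.100

0.100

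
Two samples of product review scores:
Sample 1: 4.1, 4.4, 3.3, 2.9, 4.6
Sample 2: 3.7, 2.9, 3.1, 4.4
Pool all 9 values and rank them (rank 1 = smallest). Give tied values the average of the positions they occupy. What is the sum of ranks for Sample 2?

17

Sorted (ascending): 2.9, 2.9, 3.1, 3.3, 3.7, 4.1, 4.4, 4.4, 4.6
The 2 values of 2.9 occupy positions 1–2 → average rank (1+2)/2 = 1.5.
The 2 values of 4.4 occupy positions 7–8 → average rank (7+8)/2 = 7.5.
Sample 2 values → pooled ranks: 3.7→5, 2.9→1.5, 3.1→3, 4.4→7.5
Rank sum = 5 + 1.5 + 3 + 7.5 = 17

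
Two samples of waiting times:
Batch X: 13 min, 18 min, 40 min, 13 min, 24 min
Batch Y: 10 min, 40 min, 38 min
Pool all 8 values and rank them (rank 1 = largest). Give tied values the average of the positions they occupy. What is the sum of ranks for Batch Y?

12.5

Sorted (descending): 40, 40, 38, 24, 18, 13, 13, 10
The 2 values of 40 occupy positions 1–2 → average rank (1+2)/2 = 1.5.
The 2 values of 13 occupy positions 6–7 → average rank (6+7)/2 = 6.5.
Batch Y values → pooled ranks: 10→8, 40→1.5, 38→3
Rank sum = 8 + 1.5 + 3 = 12.5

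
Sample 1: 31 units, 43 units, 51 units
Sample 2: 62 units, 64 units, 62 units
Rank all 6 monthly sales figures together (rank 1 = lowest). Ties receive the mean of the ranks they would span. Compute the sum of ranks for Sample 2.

15

Sorted (ascending): 31, 43, 51, 62, 62, 64
The 2 values of 62 occupy positions 4–5 → average rank (4+5)/2 = 4.5.
Sample 2 values → pooled ranks: 62→4.5, 64→6, 62→4.5
Rank sum = 4.5 + 6 + 4.5 = 15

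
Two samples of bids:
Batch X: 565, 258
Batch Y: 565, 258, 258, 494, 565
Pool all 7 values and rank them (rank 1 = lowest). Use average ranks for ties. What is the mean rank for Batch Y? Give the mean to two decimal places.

4.00

Sorted (ascending): 258, 258, 258, 494, 565, 565, 565
The 3 values of 258 occupy positions 1–3 → average rank 2.
The 3 values of 565 occupy positions 5–7 → average rank 6.
Batch Y values → pooled ranks: 565→6, 258→2, 258→2, 494→4, 565→6
Mean rank = (6 + 2 + 2 + 4 + 6) / 5 = 4.00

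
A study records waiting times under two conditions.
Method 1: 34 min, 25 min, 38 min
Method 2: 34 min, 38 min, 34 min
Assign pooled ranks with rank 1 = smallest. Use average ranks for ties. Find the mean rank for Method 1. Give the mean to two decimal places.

Sorted (ascending): 25, 34, 34, 34, 38, 38
The 3 values of 34 occupy positions 2–4 → average rank 3.
The 2 values of 38 occupy positions 5–6 → average rank (5+6)/2 = 5.5.
Method 1 values → pooled ranks: 34→3, 25→1, 38→5.5
Mean rank = (3 + 1 + 5.5) / 3 = 3.17

3.17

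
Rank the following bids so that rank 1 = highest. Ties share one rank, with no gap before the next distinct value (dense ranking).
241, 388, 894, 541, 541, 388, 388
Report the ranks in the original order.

Sorted (descending): 894, 541, 541, 388, 388, 388, 241
The 2 values of 541 share dense rank 2.
The 3 values of 388 share dense rank 3.
Remaining distinct values take the next consecutive integers.

4, 3, 1, 2, 2, 3, 3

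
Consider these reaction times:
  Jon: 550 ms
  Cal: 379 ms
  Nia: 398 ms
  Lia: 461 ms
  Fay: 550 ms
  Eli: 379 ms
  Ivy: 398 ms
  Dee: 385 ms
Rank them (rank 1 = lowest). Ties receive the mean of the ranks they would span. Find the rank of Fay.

Sorted (ascending): 379, 379, 385, 398, 398, 461, 550, 550
The 2 values of 379 occupy positions 1–2 → average rank (1+2)/2 = 1.5.
The 2 values of 398 occupy positions 4–5 → average rank (4+5)/2 = 4.5.
The 2 values of 550 occupy positions 7–8 → average rank (7+8)/2 = 7.5.
Fay has value 550 ms → rank 7.5.

7.5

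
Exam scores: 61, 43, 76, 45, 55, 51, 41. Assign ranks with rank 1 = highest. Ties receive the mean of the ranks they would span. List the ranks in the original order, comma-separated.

2, 6, 1, 5, 3, 4, 7

Sorted (descending): 76, 61, 55, 51, 45, 43, 41
No ties — each value takes its position as its rank.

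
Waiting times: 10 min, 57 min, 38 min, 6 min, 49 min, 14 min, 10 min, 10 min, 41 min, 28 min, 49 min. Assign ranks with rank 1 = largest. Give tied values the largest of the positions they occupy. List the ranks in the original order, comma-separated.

Sorted (descending): 57, 49, 49, 41, 38, 28, 14, 10, 10, 10, 6
The 2 values of 49 occupy positions 2–3 → each gets rank 3.
The 3 values of 10 occupy positions 8–10 → each gets rank 10.

10, 1, 5, 11, 3, 7, 10, 10, 4, 6, 3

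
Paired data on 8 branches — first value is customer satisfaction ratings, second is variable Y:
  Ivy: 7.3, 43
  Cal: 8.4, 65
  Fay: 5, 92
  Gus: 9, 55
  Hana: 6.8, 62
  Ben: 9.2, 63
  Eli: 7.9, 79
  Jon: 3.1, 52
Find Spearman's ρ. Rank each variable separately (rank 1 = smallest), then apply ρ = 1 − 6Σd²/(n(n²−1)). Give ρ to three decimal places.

0.095

Ranks of variable 1: 4, 6, 2, 7, 3, 8, 5, 1
Ranks of variable 2: 1, 6, 8, 3, 4, 5, 7, 2
d = r₁ − r₂: 3, 0, -6, 4, -1, 3, -2, -1
d²: 9, 0, 36, 16, 1, 9, 4, 1; Σd² = 76
ρ = 1 − 6·76/(8·63) = 1 − 456/504 = 0.095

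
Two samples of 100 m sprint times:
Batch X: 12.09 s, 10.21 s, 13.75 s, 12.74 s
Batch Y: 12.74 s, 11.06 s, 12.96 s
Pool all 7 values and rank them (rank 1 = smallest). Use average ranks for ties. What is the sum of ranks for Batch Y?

Sorted (ascending): 10.21, 11.06, 12.09, 12.74, 12.74, 12.96, 13.75
The 2 values of 12.74 occupy positions 4–5 → average rank (4+5)/2 = 4.5.
Batch Y values → pooled ranks: 12.74→4.5, 11.06→2, 12.96→6
Rank sum = 4.5 + 2 + 6 = 12.5

12.5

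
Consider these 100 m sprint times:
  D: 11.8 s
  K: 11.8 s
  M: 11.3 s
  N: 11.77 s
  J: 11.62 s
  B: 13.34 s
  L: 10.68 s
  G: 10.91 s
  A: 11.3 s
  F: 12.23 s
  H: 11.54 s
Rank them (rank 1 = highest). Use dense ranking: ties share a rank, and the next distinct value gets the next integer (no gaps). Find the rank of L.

9

Sorted (descending): 13.34, 12.23, 11.8, 11.8, 11.77, 11.62, 11.54, 11.3, 11.3, 10.91, 10.68
The 2 values of 11.8 share dense rank 3.
The 2 values of 11.3 share dense rank 7.
Remaining distinct values take the next consecutive integers.
L has value 10.68 s → rank 9.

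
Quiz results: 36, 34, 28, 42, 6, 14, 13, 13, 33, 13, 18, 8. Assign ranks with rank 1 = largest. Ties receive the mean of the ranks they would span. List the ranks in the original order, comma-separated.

2, 3, 5, 1, 12, 7, 9, 9, 4, 9, 6, 11

Sorted (descending): 42, 36, 34, 33, 28, 18, 14, 13, 13, 13, 8, 6
The 3 values of 13 occupy positions 8–10 → average rank 9.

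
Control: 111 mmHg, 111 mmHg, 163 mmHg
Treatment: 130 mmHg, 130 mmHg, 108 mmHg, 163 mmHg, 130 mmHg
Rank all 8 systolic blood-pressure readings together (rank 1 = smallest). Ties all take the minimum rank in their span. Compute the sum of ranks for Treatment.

Sorted (ascending): 108, 111, 111, 130, 130, 130, 163, 163
The 2 values of 111 occupy positions 2–3 → each gets rank 2.
The 3 values of 130 occupy positions 4–6 → each gets rank 4.
The 2 values of 163 occupy positions 7–8 → each gets rank 7.
Treatment values → pooled ranks: 130→4, 130→4, 108→1, 163→7, 130→4
Rank sum = 4 + 4 + 1 + 7 + 4 = 20

20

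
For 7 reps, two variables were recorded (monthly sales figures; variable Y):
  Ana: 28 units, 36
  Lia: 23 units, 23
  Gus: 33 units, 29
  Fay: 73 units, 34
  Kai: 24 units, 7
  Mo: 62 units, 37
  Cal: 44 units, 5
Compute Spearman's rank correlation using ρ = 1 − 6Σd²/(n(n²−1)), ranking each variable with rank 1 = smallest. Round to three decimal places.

0.393

Ranks of variable 1: 3, 1, 4, 7, 2, 6, 5
Ranks of variable 2: 6, 3, 4, 5, 2, 7, 1
d = r₁ − r₂: -3, -2, 0, 2, 0, -1, 4
d²: 9, 4, 0, 4, 0, 1, 16; Σd² = 34
ρ = 1 − 6·34/(7·48) = 1 − 204/336 = 0.393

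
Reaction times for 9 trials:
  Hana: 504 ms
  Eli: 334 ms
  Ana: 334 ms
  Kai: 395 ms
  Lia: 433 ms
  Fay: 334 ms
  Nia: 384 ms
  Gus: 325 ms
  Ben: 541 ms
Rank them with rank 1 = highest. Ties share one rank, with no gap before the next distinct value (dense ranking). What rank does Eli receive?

6

Sorted (descending): 541, 504, 433, 395, 384, 334, 334, 334, 325
The 3 values of 334 share dense rank 6.
Remaining distinct values take the next consecutive integers.
Eli has value 334 ms → rank 6.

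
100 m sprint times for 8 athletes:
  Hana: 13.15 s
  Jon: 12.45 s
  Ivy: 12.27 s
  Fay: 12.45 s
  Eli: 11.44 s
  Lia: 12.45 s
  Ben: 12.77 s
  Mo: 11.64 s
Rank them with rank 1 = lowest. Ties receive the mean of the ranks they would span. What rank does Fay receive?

Sorted (ascending): 11.44, 11.64, 12.27, 12.45, 12.45, 12.45, 12.77, 13.15
The 3 values of 12.45 occupy positions 4–6 → average rank 5.
Fay has value 12.45 s → rank 5.

5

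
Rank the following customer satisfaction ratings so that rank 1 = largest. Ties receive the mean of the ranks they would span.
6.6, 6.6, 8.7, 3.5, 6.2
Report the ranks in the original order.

Sorted (descending): 8.7, 6.6, 6.6, 6.2, 3.5
The 2 values of 6.6 occupy positions 2–3 → average rank (2+3)/2 = 2.5.

2.5, 2.5, 1, 5, 4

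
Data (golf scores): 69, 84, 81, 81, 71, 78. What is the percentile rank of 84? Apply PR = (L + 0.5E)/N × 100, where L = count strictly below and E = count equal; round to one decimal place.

N = 6.
Strictly below 84: 5. Equal to 84: 1.
PR = (5 + 0.5·1)/6 × 100 = 91.7

91.7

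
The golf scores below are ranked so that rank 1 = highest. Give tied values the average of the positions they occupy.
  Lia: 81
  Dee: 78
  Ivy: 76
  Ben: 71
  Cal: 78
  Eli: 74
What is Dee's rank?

2.5

Sorted (descending): 81, 78, 78, 76, 74, 71
The 2 values of 78 occupy positions 2–3 → average rank (2+3)/2 = 2.5.
Dee has value 78 → rank 2.5.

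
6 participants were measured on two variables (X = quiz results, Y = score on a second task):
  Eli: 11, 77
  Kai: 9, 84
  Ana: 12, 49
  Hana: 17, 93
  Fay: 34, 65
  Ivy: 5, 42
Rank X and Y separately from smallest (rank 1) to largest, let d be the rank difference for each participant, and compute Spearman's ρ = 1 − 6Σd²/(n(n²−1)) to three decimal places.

0.314

Ranks of variable 1: 3, 2, 4, 5, 6, 1
Ranks of variable 2: 4, 5, 2, 6, 3, 1
d = r₁ − r₂: -1, -3, 2, -1, 3, 0
d²: 1, 9, 4, 1, 9, 0; Σd² = 24
ρ = 1 − 6·24/(6·35) = 1 − 144/210 = 0.314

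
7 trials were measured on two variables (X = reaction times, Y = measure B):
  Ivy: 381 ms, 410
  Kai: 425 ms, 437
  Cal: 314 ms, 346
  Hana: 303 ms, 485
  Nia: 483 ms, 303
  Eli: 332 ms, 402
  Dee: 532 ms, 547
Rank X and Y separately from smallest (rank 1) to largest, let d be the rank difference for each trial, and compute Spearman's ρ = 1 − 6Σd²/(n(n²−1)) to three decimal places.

Ranks of variable 1: 4, 5, 2, 1, 6, 3, 7
Ranks of variable 2: 4, 5, 2, 6, 1, 3, 7
d = r₁ − r₂: 0, 0, 0, -5, 5, 0, 0
d²: 0, 0, 0, 25, 25, 0, 0; Σd² = 50
ρ = 1 − 6·50/(7·48) = 1 − 300/336 = 0.107

0.107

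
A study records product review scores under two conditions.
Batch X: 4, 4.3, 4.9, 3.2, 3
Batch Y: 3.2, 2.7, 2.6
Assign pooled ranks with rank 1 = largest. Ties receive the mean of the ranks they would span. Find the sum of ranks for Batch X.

16.5

Sorted (descending): 4.9, 4.3, 4, 3.2, 3.2, 3, 2.7, 2.6
The 2 values of 3.2 occupy positions 4–5 → average rank (4+5)/2 = 4.5.
Batch X values → pooled ranks: 4→3, 4.3→2, 4.9→1, 3.2→4.5, 3→6
Rank sum = 3 + 2 + 1 + 4.5 + 6 = 16.5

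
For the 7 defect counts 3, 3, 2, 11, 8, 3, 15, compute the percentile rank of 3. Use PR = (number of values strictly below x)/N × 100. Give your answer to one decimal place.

14.3

N = 7.
Strictly below 3: 1. Equal to 3: 3.
PR = 1/7 × 100 = 14.3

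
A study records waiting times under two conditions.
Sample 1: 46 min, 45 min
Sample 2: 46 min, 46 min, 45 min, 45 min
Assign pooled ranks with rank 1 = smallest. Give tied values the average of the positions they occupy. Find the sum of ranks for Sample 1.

Sorted (ascending): 45, 45, 45, 46, 46, 46
The 3 values of 45 occupy positions 1–3 → average rank 2.
The 3 values of 46 occupy positions 4–6 → average rank 5.
Sample 1 values → pooled ranks: 46→5, 45→2
Rank sum = 5 + 2 = 7

7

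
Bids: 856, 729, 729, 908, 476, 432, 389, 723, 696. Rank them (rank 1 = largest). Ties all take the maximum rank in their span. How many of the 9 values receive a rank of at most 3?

Sorted (descending): 908, 856, 729, 729, 723, 696, 476, 432, 389
The 2 values of 729 occupy positions 3–4 → each gets rank 4.
Ranks ≤ 3: {1, 2} → 2 values.

2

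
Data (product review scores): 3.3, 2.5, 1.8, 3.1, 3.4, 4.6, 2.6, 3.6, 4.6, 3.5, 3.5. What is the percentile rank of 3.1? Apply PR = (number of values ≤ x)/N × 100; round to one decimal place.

N = 11.
Strictly below 3.1: 3. Equal to 3.1: 1.
PR = 4/11 × 100 = 36.4

36.4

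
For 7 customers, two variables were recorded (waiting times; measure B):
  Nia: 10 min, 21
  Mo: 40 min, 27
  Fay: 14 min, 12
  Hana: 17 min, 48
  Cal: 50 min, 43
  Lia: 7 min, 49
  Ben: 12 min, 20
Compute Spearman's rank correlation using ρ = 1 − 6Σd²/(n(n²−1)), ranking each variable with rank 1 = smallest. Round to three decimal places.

Ranks of variable 1: 2, 6, 4, 5, 7, 1, 3
Ranks of variable 2: 3, 4, 1, 6, 5, 7, 2
d = r₁ − r₂: -1, 2, 3, -1, 2, -6, 1
d²: 1, 4, 9, 1, 4, 36, 1; Σd² = 56
ρ = 1 − 6·56/(7·48) = 1 − 336/336 = 0.000

0.000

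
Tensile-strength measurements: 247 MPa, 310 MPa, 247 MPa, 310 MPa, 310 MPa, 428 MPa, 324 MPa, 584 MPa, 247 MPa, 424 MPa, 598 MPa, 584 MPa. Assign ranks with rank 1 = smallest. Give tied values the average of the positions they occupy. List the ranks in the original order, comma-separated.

Sorted (ascending): 247, 247, 247, 310, 310, 310, 324, 424, 428, 584, 584, 598
The 3 values of 247 occupy positions 1–3 → average rank 2.
The 3 values of 310 occupy positions 4–6 → average rank 5.
The 2 values of 584 occupy positions 10–11 → average rank (10+11)/2 = 10.5.

2, 5, 2, 5, 5, 9, 7, 10.5, 2, 8, 12, 10.5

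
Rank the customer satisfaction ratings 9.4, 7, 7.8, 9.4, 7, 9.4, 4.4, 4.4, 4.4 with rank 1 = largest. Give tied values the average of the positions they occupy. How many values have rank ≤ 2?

3

Sorted (descending): 9.4, 9.4, 9.4, 7.8, 7, 7, 4.4, 4.4, 4.4
The 3 values of 9.4 occupy positions 1–3 → average rank 2.
The 2 values of 7 occupy positions 5–6 → average rank (5+6)/2 = 5.5.
The 3 values of 4.4 occupy positions 7–9 → average rank 8.
Ranks ≤ 2: {2, 2, 2} → 3 values.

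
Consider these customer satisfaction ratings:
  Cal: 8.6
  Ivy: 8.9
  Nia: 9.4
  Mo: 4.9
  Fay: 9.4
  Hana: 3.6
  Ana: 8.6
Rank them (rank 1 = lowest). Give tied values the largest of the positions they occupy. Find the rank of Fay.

Sorted (ascending): 3.6, 4.9, 8.6, 8.6, 8.9, 9.4, 9.4
The 2 values of 8.6 occupy positions 3–4 → each gets rank 4.
The 2 values of 9.4 occupy positions 6–7 → each gets rank 7.
Fay has value 9.4 → rank 7.

7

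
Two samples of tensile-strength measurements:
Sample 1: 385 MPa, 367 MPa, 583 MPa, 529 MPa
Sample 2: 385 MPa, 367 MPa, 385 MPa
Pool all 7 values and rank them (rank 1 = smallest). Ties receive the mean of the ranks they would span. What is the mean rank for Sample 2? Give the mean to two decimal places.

Sorted (ascending): 367, 367, 385, 385, 385, 529, 583
The 2 values of 367 occupy positions 1–2 → average rank (1+2)/2 = 1.5.
The 3 values of 385 occupy positions 3–5 → average rank 4.
Sample 2 values → pooled ranks: 385→4, 367→1.5, 385→4
Mean rank = (4 + 1.5 + 4) / 3 = 3.17

3.17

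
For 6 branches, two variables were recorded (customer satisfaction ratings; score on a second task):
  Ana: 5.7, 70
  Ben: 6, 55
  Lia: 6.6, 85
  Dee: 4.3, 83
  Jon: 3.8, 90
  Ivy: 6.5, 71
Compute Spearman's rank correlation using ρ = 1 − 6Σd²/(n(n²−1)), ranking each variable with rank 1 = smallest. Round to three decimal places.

-0.257

Ranks of variable 1: 3, 4, 6, 2, 1, 5
Ranks of variable 2: 2, 1, 5, 4, 6, 3
d = r₁ − r₂: 1, 3, 1, -2, -5, 2
d²: 1, 9, 1, 4, 25, 4; Σd² = 44
ρ = 1 − 6·44/(6·35) = 1 − 264/210 = -0.257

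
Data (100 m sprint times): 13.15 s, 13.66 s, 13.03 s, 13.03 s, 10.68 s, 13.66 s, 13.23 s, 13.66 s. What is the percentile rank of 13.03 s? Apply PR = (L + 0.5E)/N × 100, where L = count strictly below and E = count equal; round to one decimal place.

25.0

N = 8.
Strictly below 13.03: 1. Equal to 13.03: 2.
PR = (1 + 0.5·2)/8 × 100 = 25.0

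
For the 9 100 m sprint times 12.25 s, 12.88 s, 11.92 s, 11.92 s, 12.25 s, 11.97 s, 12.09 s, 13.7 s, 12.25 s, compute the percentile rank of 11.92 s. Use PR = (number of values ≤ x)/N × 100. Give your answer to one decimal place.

N = 9.
Strictly below 11.92: 0. Equal to 11.92: 2.
PR = 2/9 × 100 = 22.2

22.2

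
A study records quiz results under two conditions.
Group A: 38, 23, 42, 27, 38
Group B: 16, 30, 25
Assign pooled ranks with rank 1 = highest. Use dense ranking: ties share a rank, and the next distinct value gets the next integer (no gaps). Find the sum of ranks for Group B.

15

Sorted (descending): 42, 38, 38, 30, 27, 25, 23, 16
The 2 values of 38 share dense rank 2.
Remaining distinct values take the next consecutive integers.
Group B values → pooled ranks: 16→7, 30→3, 25→5
Rank sum = 7 + 3 + 5 = 15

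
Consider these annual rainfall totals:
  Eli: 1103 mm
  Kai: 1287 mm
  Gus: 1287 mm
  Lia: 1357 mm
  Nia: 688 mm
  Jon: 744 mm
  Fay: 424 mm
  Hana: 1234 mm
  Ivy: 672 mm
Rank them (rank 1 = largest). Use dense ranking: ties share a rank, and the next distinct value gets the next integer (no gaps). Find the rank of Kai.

Sorted (descending): 1357, 1287, 1287, 1234, 1103, 744, 688, 672, 424
The 2 values of 1287 share dense rank 2.
Remaining distinct values take the next consecutive integers.
Kai has value 1287 mm → rank 2.

2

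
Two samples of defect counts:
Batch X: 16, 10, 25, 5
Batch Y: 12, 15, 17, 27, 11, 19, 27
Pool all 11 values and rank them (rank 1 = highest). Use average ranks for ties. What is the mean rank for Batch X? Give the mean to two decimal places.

7.50

Sorted (descending): 27, 27, 25, 19, 17, 16, 15, 12, 11, 10, 5
The 2 values of 27 occupy positions 1–2 → average rank (1+2)/2 = 1.5.
Batch X values → pooled ranks: 16→6, 10→10, 25→3, 5→11
Mean rank = (6 + 10 + 3 + 11) / 4 = 7.50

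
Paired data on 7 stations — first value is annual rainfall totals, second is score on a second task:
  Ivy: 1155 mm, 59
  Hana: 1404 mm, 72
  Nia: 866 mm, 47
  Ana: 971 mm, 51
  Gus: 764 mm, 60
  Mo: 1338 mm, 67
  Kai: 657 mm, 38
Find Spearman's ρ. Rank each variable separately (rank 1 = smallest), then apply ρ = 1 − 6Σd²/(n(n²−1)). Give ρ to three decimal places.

Ranks of variable 1: 5, 7, 3, 4, 2, 6, 1
Ranks of variable 2: 4, 7, 2, 3, 5, 6, 1
d = r₁ − r₂: 1, 0, 1, 1, -3, 0, 0
d²: 1, 0, 1, 1, 9, 0, 0; Σd² = 12
ρ = 1 − 6·12/(7·48) = 1 − 72/336 = 0.786

0.786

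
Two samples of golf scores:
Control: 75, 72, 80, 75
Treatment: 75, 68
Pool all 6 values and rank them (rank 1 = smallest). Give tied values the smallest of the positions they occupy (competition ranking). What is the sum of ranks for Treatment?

Sorted (ascending): 68, 72, 75, 75, 75, 80
The 3 values of 75 occupy positions 3–5 → each gets rank 3.
Treatment values → pooled ranks: 75→3, 68→1
Rank sum = 3 + 1 = 4

4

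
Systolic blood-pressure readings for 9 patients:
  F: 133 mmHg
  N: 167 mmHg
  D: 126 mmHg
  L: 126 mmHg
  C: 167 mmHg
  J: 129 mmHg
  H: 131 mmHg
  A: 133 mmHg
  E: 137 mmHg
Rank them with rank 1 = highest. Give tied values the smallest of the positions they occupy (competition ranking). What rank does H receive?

6

Sorted (descending): 167, 167, 137, 133, 133, 131, 129, 126, 126
The 2 values of 167 occupy positions 1–2 → each gets rank 1.
The 2 values of 133 occupy positions 4–5 → each gets rank 4.
The 2 values of 126 occupy positions 8–9 → each gets rank 8.
H has value 131 mmHg → rank 6.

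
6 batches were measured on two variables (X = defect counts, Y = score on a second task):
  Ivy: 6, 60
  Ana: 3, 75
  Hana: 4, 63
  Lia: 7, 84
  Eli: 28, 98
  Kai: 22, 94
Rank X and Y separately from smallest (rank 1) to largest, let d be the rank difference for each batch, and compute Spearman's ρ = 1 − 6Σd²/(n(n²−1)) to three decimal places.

0.771

Ranks of variable 1: 3, 1, 2, 4, 6, 5
Ranks of variable 2: 1, 3, 2, 4, 6, 5
d = r₁ − r₂: 2, -2, 0, 0, 0, 0
d²: 4, 4, 0, 0, 0, 0; Σd² = 8
ρ = 1 − 6·8/(6·35) = 1 − 48/210 = 0.771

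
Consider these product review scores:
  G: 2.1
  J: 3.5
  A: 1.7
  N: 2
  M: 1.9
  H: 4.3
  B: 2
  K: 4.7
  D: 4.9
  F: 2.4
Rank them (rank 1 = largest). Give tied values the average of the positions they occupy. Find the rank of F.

5

Sorted (descending): 4.9, 4.7, 4.3, 3.5, 2.4, 2.1, 2, 2, 1.9, 1.7
The 2 values of 2 occupy positions 7–8 → average rank (7+8)/2 = 7.5.
F has value 2.4 → rank 5.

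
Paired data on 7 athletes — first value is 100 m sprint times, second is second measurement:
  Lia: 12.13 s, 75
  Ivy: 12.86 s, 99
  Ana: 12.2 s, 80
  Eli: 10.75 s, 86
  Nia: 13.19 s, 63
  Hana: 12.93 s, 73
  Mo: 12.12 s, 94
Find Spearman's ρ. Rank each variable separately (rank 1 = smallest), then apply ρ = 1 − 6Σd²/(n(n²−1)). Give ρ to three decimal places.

Ranks of variable 1: 3, 5, 4, 1, 7, 6, 2
Ranks of variable 2: 3, 7, 4, 5, 1, 2, 6
d = r₁ − r₂: 0, -2, 0, -4, 6, 4, -4
d²: 0, 4, 0, 16, 36, 16, 16; Σd² = 88
ρ = 1 − 6·88/(7·48) = 1 − 528/336 = -0.571

-0.571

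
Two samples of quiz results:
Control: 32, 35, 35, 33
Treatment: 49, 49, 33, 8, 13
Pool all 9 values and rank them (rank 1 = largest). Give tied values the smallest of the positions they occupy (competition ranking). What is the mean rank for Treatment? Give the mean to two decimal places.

Sorted (descending): 49, 49, 35, 35, 33, 33, 32, 13, 8
The 2 values of 49 occupy positions 1–2 → each gets rank 1.
The 2 values of 35 occupy positions 3–4 → each gets rank 3.
The 2 values of 33 occupy positions 5–6 → each gets rank 5.
Treatment values → pooled ranks: 49→1, 49→1, 33→5, 8→9, 13→8
Mean rank = (1 + 1 + 5 + 9 + 8) / 5 = 4.80

4.80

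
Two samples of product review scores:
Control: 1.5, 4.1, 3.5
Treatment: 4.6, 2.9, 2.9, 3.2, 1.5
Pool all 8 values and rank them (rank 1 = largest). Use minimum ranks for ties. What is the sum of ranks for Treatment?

22

Sorted (descending): 4.6, 4.1, 3.5, 3.2, 2.9, 2.9, 1.5, 1.5
The 2 values of 2.9 occupy positions 5–6 → each gets rank 5.
The 2 values of 1.5 occupy positions 7–8 → each gets rank 7.
Treatment values → pooled ranks: 4.6→1, 2.9→5, 2.9→5, 3.2→4, 1.5→7
Rank sum = 1 + 5 + 5 + 4 + 7 = 22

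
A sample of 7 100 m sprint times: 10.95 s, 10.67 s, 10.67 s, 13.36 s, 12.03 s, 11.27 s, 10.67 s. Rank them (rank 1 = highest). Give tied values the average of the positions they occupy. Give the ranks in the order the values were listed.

4, 6, 6, 1, 2, 3, 6

Sorted (descending): 13.36, 12.03, 11.27, 10.95, 10.67, 10.67, 10.67
The 3 values of 10.67 occupy positions 5–7 → average rank 6.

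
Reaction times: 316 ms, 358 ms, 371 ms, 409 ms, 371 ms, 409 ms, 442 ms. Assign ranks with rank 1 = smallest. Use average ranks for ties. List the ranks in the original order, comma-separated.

1, 2, 3.5, 5.5, 3.5, 5.5, 7

Sorted (ascending): 316, 358, 371, 371, 409, 409, 442
The 2 values of 371 occupy positions 3–4 → average rank (3+4)/2 = 3.5.
The 2 values of 409 occupy positions 5–6 → average rank (5+6)/2 = 5.5.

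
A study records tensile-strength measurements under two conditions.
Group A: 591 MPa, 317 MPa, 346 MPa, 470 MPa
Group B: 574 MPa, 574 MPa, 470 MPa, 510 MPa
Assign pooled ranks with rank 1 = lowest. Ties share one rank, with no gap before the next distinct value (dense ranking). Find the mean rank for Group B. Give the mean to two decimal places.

4.25

Sorted (ascending): 317, 346, 470, 470, 510, 574, 574, 591
The 2 values of 470 share dense rank 3.
The 2 values of 574 share dense rank 5.
Remaining distinct values take the next consecutive integers.
Group B values → pooled ranks: 574→5, 574→5, 470→3, 510→4
Mean rank = (5 + 5 + 3 + 4) / 4 = 4.25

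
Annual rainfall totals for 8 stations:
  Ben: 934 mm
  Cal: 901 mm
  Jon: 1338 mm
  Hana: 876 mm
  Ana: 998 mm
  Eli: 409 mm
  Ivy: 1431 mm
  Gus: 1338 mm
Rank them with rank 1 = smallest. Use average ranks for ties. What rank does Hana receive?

Sorted (ascending): 409, 876, 901, 934, 998, 1338, 1338, 1431
The 2 values of 1338 occupy positions 6–7 → average rank (6+7)/2 = 6.5.
Hana has value 876 mm → rank 2.

2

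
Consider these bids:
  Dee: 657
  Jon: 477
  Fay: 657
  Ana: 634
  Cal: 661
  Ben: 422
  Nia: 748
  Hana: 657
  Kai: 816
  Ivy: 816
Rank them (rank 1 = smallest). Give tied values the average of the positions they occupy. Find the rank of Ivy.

Sorted (ascending): 422, 477, 634, 657, 657, 657, 661, 748, 816, 816
The 3 values of 657 occupy positions 4–6 → average rank 5.
The 2 values of 816 occupy positions 9–10 → average rank (9+10)/2 = 9.5.
Ivy has value 816 → rank 9.5.

9.5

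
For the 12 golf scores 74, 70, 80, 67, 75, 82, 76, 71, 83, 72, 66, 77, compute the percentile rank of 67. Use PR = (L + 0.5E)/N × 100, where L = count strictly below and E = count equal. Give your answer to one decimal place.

N = 12.
Strictly below 67: 1. Equal to 67: 1.
PR = (1 + 0.5·1)/12 × 100 = 12.5

12.5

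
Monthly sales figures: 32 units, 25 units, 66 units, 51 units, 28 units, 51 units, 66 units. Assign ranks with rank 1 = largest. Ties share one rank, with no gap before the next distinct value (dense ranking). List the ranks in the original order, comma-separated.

3, 5, 1, 2, 4, 2, 1

Sorted (descending): 66, 66, 51, 51, 32, 28, 25
The 2 values of 66 share dense rank 1.
The 2 values of 51 share dense rank 2.
Remaining distinct values take the next consecutive integers.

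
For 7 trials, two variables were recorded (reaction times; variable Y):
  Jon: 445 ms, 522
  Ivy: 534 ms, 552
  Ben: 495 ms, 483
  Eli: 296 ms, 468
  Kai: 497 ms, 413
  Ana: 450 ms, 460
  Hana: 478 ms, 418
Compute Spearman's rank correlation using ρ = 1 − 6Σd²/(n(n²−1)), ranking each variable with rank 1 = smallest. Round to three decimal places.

0.036

Ranks of variable 1: 2, 7, 5, 1, 6, 3, 4
Ranks of variable 2: 6, 7, 5, 4, 1, 3, 2
d = r₁ − r₂: -4, 0, 0, -3, 5, 0, 2
d²: 16, 0, 0, 9, 25, 0, 4; Σd² = 54
ρ = 1 − 6·54/(7·48) = 1 − 324/336 = 0.036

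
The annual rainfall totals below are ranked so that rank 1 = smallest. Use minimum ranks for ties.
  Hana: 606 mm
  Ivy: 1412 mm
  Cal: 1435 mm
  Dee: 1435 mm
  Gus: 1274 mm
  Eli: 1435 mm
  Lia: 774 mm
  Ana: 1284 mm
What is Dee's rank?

6

Sorted (ascending): 606, 774, 1274, 1284, 1412, 1435, 1435, 1435
The 3 values of 1435 occupy positions 6–8 → each gets rank 6.
Dee has value 1435 mm → rank 6.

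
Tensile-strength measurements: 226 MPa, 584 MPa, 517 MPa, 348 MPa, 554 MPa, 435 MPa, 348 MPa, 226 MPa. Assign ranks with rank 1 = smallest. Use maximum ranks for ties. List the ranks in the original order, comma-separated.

2, 8, 6, 4, 7, 5, 4, 2

Sorted (ascending): 226, 226, 348, 348, 435, 517, 554, 584
The 2 values of 226 occupy positions 1–2 → each gets rank 2.
The 2 values of 348 occupy positions 3–4 → each gets rank 4.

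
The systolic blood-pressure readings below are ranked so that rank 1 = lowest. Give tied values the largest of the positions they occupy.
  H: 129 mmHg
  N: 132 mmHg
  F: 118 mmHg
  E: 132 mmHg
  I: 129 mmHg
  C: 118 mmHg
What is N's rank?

Sorted (ascending): 118, 118, 129, 129, 132, 132
The 2 values of 118 occupy positions 1–2 → each gets rank 2.
The 2 values of 129 occupy positions 3–4 → each gets rank 4.
The 2 values of 132 occupy positions 5–6 → each gets rank 6.
N has value 132 mmHg → rank 6.

6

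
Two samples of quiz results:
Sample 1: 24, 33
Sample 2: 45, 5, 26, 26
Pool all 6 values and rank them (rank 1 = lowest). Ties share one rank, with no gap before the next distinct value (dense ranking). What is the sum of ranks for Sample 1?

6

Sorted (ascending): 5, 24, 26, 26, 33, 45
The 2 values of 26 share dense rank 3.
Remaining distinct values take the next consecutive integers.
Sample 1 values → pooled ranks: 24→2, 33→4
Rank sum = 2 + 4 = 6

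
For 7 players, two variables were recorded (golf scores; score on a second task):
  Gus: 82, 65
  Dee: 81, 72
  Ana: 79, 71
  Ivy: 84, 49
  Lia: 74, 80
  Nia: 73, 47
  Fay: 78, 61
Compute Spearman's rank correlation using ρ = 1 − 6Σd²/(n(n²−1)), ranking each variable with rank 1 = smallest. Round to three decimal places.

Ranks of variable 1: 6, 5, 4, 7, 2, 1, 3
Ranks of variable 2: 4, 6, 5, 2, 7, 1, 3
d = r₁ − r₂: 2, -1, -1, 5, -5, 0, 0
d²: 4, 1, 1, 25, 25, 0, 0; Σd² = 56
ρ = 1 − 6·56/(7·48) = 1 − 336/336 = 0.000

0.000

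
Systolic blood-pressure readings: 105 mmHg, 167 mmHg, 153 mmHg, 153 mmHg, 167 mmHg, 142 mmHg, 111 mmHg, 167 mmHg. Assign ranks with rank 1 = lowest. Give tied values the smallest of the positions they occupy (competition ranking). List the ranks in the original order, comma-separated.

Sorted (ascending): 105, 111, 142, 153, 153, 167, 167, 167
The 2 values of 153 occupy positions 4–5 → each gets rank 4.
The 3 values of 167 occupy positions 6–8 → each gets rank 6.

1, 6, 4, 4, 6, 3, 2, 6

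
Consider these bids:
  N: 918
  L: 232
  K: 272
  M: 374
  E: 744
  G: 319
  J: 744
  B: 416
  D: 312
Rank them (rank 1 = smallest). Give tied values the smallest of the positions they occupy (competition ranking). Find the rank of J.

Sorted (ascending): 232, 272, 312, 319, 374, 416, 744, 744, 918
The 2 values of 744 occupy positions 7–8 → each gets rank 7.
J has value 744 → rank 7.

7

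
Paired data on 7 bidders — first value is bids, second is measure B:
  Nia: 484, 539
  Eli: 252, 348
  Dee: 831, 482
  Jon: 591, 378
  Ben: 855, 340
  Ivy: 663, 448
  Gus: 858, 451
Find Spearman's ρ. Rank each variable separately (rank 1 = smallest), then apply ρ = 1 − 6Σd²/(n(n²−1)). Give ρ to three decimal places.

Ranks of variable 1: 2, 1, 5, 3, 6, 4, 7
Ranks of variable 2: 7, 2, 6, 3, 1, 4, 5
d = r₁ − r₂: -5, -1, -1, 0, 5, 0, 2
d²: 25, 1, 1, 0, 25, 0, 4; Σd² = 56
ρ = 1 − 6·56/(7·48) = 1 − 336/336 = 0.000

0.000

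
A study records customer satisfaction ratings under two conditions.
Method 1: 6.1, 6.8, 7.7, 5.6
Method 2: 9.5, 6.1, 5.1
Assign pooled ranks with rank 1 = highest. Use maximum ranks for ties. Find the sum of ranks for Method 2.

13

Sorted (descending): 9.5, 7.7, 6.8, 6.1, 6.1, 5.6, 5.1
The 2 values of 6.1 occupy positions 4–5 → each gets rank 5.
Method 2 values → pooled ranks: 9.5→1, 6.1→5, 5.1→7
Rank sum = 1 + 5 + 7 = 13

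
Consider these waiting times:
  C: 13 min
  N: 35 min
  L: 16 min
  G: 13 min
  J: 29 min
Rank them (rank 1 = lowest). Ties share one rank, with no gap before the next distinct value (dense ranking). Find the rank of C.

1

Sorted (ascending): 13, 13, 16, 29, 35
The 2 values of 13 share dense rank 1.
Remaining distinct values take the next consecutive integers.
C has value 13 min → rank 1.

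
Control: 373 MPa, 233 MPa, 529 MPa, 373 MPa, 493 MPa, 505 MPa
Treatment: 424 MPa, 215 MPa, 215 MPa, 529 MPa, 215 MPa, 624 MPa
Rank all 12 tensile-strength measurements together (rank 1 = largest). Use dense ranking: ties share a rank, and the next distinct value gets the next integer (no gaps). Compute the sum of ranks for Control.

28

Sorted (descending): 624, 529, 529, 505, 493, 424, 373, 373, 233, 215, 215, 215
The 2 values of 529 share dense rank 2.
The 2 values of 373 share dense rank 6.
The 3 values of 215 share dense rank 8.
Remaining distinct values take the next consecutive integers.
Control values → pooled ranks: 373→6, 233→7, 529→2, 373→6, 493→4, 505→3
Rank sum = 6 + 7 + 2 + 6 + 4 + 3 = 28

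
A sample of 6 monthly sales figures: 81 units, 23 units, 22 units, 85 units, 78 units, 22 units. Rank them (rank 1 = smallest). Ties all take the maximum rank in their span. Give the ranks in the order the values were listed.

5, 3, 2, 6, 4, 2

Sorted (ascending): 22, 22, 23, 78, 81, 85
The 2 values of 22 occupy positions 1–2 → each gets rank 2.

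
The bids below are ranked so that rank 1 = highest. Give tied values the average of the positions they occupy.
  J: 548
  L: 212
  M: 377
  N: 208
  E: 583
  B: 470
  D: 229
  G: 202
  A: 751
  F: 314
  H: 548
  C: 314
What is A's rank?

Sorted (descending): 751, 583, 548, 548, 470, 377, 314, 314, 229, 212, 208, 202
The 2 values of 548 occupy positions 3–4 → average rank (3+4)/2 = 3.5.
The 2 values of 314 occupy positions 7–8 → average rank (7+8)/2 = 7.5.
A has value 751 → rank 1.

1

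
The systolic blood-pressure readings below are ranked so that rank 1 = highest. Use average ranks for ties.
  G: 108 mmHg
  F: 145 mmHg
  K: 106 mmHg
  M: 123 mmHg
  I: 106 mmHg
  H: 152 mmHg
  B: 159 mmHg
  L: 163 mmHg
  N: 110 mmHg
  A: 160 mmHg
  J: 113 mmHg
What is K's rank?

10.5

Sorted (descending): 163, 160, 159, 152, 145, 123, 113, 110, 108, 106, 106
The 2 values of 106 occupy positions 10–11 → average rank (10+11)/2 = 10.5.
K has value 106 mmHg → rank 10.5.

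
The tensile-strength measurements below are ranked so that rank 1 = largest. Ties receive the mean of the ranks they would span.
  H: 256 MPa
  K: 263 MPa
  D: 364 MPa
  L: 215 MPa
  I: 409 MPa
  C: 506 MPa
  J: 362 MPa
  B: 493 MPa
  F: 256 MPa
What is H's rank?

7.5

Sorted (descending): 506, 493, 409, 364, 362, 263, 256, 256, 215
The 2 values of 256 occupy positions 7–8 → average rank (7+8)/2 = 7.5.
H has value 256 MPa → rank 7.5.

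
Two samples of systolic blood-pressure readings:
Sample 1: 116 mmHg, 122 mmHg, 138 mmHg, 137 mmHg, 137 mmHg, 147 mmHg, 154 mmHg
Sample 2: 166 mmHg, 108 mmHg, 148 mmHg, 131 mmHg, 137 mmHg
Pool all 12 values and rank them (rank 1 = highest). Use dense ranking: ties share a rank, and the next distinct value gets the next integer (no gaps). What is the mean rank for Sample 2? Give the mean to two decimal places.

Sorted (descending): 166, 154, 148, 147, 138, 137, 137, 137, 131, 122, 116, 108
The 3 values of 137 share dense rank 6.
Remaining distinct values take the next consecutive integers.
Sample 2 values → pooled ranks: 166→1, 108→10, 148→3, 131→7, 137→6
Mean rank = (1 + 10 + 3 + 7 + 6) / 5 = 5.40

5.40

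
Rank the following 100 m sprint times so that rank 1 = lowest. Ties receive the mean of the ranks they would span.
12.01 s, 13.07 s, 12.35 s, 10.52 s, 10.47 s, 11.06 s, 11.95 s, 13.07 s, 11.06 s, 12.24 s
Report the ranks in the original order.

6, 9.5, 8, 2, 1, 3.5, 5, 9.5, 3.5, 7

Sorted (ascending): 10.47, 10.52, 11.06, 11.06, 11.95, 12.01, 12.24, 12.35, 13.07, 13.07
The 2 values of 11.06 occupy positions 3–4 → average rank (3+4)/2 = 3.5.
The 2 values of 13.07 occupy positions 9–10 → average rank (9+10)/2 = 9.5.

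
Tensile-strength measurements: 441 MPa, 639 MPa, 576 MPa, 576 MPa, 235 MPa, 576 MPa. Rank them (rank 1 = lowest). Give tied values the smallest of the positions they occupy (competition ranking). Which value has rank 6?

Sorted (ascending): 235, 441, 576, 576, 576, 639
The 3 values of 576 occupy positions 3–5 → each gets rank 3.
Rank 6 → value 639.

639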